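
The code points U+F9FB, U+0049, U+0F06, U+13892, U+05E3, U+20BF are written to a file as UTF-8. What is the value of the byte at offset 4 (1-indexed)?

0x49

1-indexed offset 4 is 0-indexed offset 3.
U+F9FB → 3-byte form EF A7 BB at offsets 0–2.
U+0049 → 1-byte form 49 at offsets 3–3.
Offset 3 falls in char 2's range; it's byte 1 of 49 = 0x49.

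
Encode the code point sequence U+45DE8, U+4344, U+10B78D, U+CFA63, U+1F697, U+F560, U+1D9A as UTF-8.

F1 85 B7 A8 E4 8D 84 F4 8B 9E 8D F3 8F A9 A3 F0 9F 9A 97 EF 95 A0 E1 B6 9A

U+45DE8: 4-byte form → F1 85 B7 A8.
U+4344: 3-byte form → E4 8D 84.
U+10B78D: 4-byte form → F4 8B 9E 8D.
U+CFA63: 4-byte form → F3 8F A9 A3.
U+1F697: 4-byte form → F0 9F 9A 97.
U+F560: 3-byte form → EF 95 A0.
U+1D9A: 3-byte form → E1 B6 9A.
Concatenated (25 bytes): F1 85 B7 A8 E4 8D 84 F4 8B 9E 8D F3 8F A9 A3 F0 9F 9A 97 EF 95 A0 E1 B6 9A.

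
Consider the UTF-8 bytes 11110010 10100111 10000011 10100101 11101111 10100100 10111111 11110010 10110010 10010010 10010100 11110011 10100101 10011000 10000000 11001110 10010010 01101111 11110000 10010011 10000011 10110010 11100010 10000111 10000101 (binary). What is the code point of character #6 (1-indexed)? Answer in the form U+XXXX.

Offset 0: leading byte 0xF2 = 11110010 → 4-byte char #1 = F2 A7 83 A5.
Offset 4: leading byte 0xEF = 11101111 → 3-byte char #2 = EF A4 BF.
Offset 7: leading byte 0xF2 = 11110010 → 4-byte char #3 = F2 B2 92 94.
Offset 11: leading byte 0xF3 = 11110011 → 4-byte char #4 = F3 A5 98 80.
Offset 15: leading byte 0xCE = 11001110 → 2-byte char #5 = CE 92.
Offset 17: leading byte 0x6F = 01101111 → 1-byte char #6 = 6F.
Leading byte 0x6F = 01101111 matches 0xxxxxxx → 1-byte sequence.
Byte 1: 0x6F = 01101111, payload 1101111 (7 bits).
Concatenate: 1101111 = 0x6F (7 bits → U+006F).

U+006F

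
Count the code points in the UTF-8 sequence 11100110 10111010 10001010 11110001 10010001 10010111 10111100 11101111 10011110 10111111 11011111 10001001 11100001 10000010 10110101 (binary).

5

Byte at offset 0: 0xE6 = 11100110 → 3-byte char (#1). Advance 3.
Byte at offset 3: 0xF1 = 11110001 → 4-byte char (#2). Advance 4.
Byte at offset 7: 0xEF = 11101111 → 3-byte char (#3). Advance 3.
Byte at offset 10: 0xDF = 11011111 → 2-byte char (#4). Advance 2.
Byte at offset 12: 0xE1 = 11100001 → 3-byte char (#5). Advance 3.
Reached end at offset 15 after 5 code points.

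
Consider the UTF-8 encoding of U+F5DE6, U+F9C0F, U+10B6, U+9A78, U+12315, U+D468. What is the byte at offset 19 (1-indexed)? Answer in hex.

0xED

1-indexed offset 19 is 0-indexed offset 18.
U+F5DE6 → 4-byte form F3 B5 B7 A6 at offsets 0–3.
U+F9C0F → 4-byte form F3 B9 B0 8F at offsets 4–7.
U+10B6 → 3-byte form E1 82 B6 at offsets 8–10.
U+9A78 → 3-byte form E9 A9 B8 at offsets 11–13.
U+12315 → 4-byte form F0 92 8C 95 at offsets 14–17.
U+D468 → 3-byte form ED 91 A8 at offsets 18–20.
Offset 18 falls in char 6's range; it's byte 1 of ED 91 A8 = 0xED.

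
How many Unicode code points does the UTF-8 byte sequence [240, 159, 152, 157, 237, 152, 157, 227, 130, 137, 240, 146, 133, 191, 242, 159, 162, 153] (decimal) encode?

5

Byte at offset 0: 0xF0 = 11110000 → 4-byte char (#1). Advance 4.
Byte at offset 4: 0xED = 11101101 → 3-byte char (#2). Advance 3.
Byte at offset 7: 0xE3 = 11100011 → 3-byte char (#3). Advance 3.
Byte at offset 10: 0xF0 = 11110000 → 4-byte char (#4). Advance 4.
Byte at offset 14: 0xF2 = 11110010 → 4-byte char (#5). Advance 4.
Reached end at offset 18 after 5 code points.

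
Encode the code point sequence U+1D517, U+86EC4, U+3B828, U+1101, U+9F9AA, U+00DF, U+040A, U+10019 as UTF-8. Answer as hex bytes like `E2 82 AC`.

U+1D517: 4-byte form → F0 9D 94 97.
U+86EC4: 4-byte form → F2 86 BB 84.
U+3B828: 4-byte form → F0 BB A0 A8.
U+1101: 3-byte form → E1 84 81.
U+9F9AA: 4-byte form → F2 9F A6 AA.
U+00DF: 2-byte form → C3 9F.
U+040A: 2-byte form → D0 8A.
U+10019: 4-byte form → F0 90 80 99.
Concatenated (27 bytes): F0 9D 94 97 F2 86 BB 84 F0 BB A0 A8 E1 84 81 F2 9F A6 AA C3 9F D0 8A F0 90 80 99.

F0 9D 94 97 F2 86 BB 84 F0 BB A0 A8 E1 84 81 F2 9F A6 AA C3 9F D0 8A F0 90 80 99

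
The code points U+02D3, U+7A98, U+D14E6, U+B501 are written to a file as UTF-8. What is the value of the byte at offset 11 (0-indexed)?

U+02D3 → 2-byte form CB 93 at offsets 0–1.
U+7A98 → 3-byte form E7 AA 98 at offsets 2–4.
U+D14E6 → 4-byte form F3 91 93 A6 at offsets 5–8.
U+B501 → 3-byte form EB 94 81 at offsets 9–11.
Offset 11 falls in char 4's range; it's byte 3 of EB 94 81 = 0x81.

0x81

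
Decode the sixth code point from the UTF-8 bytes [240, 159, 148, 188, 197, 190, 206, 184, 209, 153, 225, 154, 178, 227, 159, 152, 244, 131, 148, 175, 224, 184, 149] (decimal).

U+37D8

Offset 0: leading byte 0xF0 = 11110000 → 4-byte char #1 = F0 9F 94 BC.
Offset 4: leading byte 0xC5 = 11000101 → 2-byte char #2 = C5 BE.
Offset 6: leading byte 0xCE = 11001110 → 2-byte char #3 = CE B8.
Offset 8: leading byte 0xD1 = 11010001 → 2-byte char #4 = D1 99.
Offset 10: leading byte 0xE1 = 11100001 → 3-byte char #5 = E1 9A B2.
Offset 13: leading byte 0xE3 = 11100011 → 3-byte char #6 = E3 9F 98.
Leading byte 0xE3 = 11100011 matches 1110xxxx → 3-byte sequence.
Byte 1: 0xE3 = 11100011, payload 0011 (4 bits).
Byte 2: 0x9F = 10011111 (10xxxxxx ✓), payload 011111.
Byte 3: 0x98 = 10011000 (10xxxxxx ✓), payload 011000.
Concatenate: 0011011111011000 = 0x37D8 (16 bits → U+37D8).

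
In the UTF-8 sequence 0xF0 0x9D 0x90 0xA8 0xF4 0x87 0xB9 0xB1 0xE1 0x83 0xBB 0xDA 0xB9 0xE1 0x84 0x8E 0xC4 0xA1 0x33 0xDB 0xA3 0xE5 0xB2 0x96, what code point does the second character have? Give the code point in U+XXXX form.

Offset 0: leading byte 0xF0 = 11110000 → 4-byte char #1 = F0 9D 90 A8.
Offset 4: leading byte 0xF4 = 11110100 → 4-byte char #2 = F4 87 B9 B1.
Leading byte 0xF4 = 11110100 matches 11110xxx → 4-byte sequence.
Byte 1: 0xF4 = 11110100, payload 100 (3 bits).
Byte 2: 0x87 = 10000111 (10xxxxxx ✓), payload 000111.
Byte 3: 0xB9 = 10111001 (10xxxxxx ✓), payload 111001.
Byte 4: 0xB1 = 10110001 (10xxxxxx ✓), payload 110001.
Concatenate: 100000111111001110001 = 0x107E71 (21 bits → U+107E71).

U+107E71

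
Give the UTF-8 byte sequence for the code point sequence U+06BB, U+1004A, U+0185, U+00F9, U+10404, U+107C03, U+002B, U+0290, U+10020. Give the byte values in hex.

U+06BB: 2-byte form → DA BB.
U+1004A: 4-byte form → F0 90 81 8A.
U+0185: 2-byte form → C6 85.
U+00F9: 2-byte form → C3 B9.
U+10404: 4-byte form → F0 90 90 84.
U+107C03: 4-byte form → F4 87 B0 83.
U+002B: 1-byte form → 2B.
U+0290: 2-byte form → CA 90.
U+10020: 4-byte form → F0 90 80 A0.
Concatenated (25 bytes): DA BB F0 90 81 8A C6 85 C3 B9 F0 90 90 84 F4 87 B0 83 2B CA 90 F0 90 80 A0.

DA BB F0 90 81 8A C6 85 C3 B9 F0 90 90 84 F4 87 B0 83 2B CA 90 F0 90 80 A0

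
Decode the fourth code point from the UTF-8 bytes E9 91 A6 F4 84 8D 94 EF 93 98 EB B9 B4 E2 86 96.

Offset 0: leading byte 0xE9 = 11101001 → 3-byte char #1 = E9 91 A6.
Offset 3: leading byte 0xF4 = 11110100 → 4-byte char #2 = F4 84 8D 94.
Offset 7: leading byte 0xEF = 11101111 → 3-byte char #3 = EF 93 98.
Offset 10: leading byte 0xEB = 11101011 → 3-byte char #4 = EB B9 B4.
Leading byte 0xEB = 11101011 matches 1110xxxx → 3-byte sequence.
Byte 1: 0xEB = 11101011, payload 1011 (4 bits).
Byte 2: 0xB9 = 10111001 (10xxxxxx ✓), payload 111001.
Byte 3: 0xB4 = 10110100 (10xxxxxx ✓), payload 110100.
Concatenate: 1011111001110100 = 0xBE74 (16 bits → U+BE74).

U+BE74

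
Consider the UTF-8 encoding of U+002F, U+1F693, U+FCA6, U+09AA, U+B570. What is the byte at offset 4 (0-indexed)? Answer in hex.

0x93

U+002F → 1-byte form 2F at offsets 0–0.
U+1F693 → 4-byte form F0 9F 9A 93 at offsets 1–4.
Offset 4 falls in char 2's range; it's byte 4 of F0 9F 9A 93 = 0x93.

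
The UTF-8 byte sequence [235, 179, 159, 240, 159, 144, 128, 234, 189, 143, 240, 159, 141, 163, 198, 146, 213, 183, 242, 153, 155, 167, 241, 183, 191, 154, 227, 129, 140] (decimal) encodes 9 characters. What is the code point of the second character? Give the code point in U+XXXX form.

Offset 0: leading byte 0xEB = 11101011 → 3-byte char #1 = EB B3 9F.
Offset 3: leading byte 0xF0 = 11110000 → 4-byte char #2 = F0 9F 90 80.
Leading byte 0xF0 = 11110000 matches 11110xxx → 4-byte sequence.
Byte 1: 0xF0 = 11110000, payload 000 (3 bits).
Byte 2: 0x9F = 10011111 (10xxxxxx ✓), payload 011111.
Byte 3: 0x90 = 10010000 (10xxxxxx ✓), payload 010000.
Byte 4: 0x80 = 10000000 (10xxxxxx ✓), payload 000000.
Concatenate: 000011111010000000000 = 0x1F400 (21 bits → U+1F400).

U+1F400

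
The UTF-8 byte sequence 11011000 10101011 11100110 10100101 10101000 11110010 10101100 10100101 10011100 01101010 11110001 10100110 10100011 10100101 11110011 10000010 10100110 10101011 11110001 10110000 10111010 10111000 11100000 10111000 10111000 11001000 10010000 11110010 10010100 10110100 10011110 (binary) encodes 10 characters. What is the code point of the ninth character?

U+0210

Offset 0: leading byte 0xD8 = 11011000 → 2-byte char #1 = D8 AB.
Offset 2: leading byte 0xE6 = 11100110 → 3-byte char #2 = E6 A5 A8.
Offset 5: leading byte 0xF2 = 11110010 → 4-byte char #3 = F2 AC A5 9C.
Offset 9: leading byte 0x6A = 01101010 → 1-byte char #4 = 6A.
Offset 10: leading byte 0xF1 = 11110001 → 4-byte char #5 = F1 A6 A3 A5.
Offset 14: leading byte 0xF3 = 11110011 → 4-byte char #6 = F3 82 A6 AB.
Offset 18: leading byte 0xF1 = 11110001 → 4-byte char #7 = F1 B0 BA B8.
Offset 22: leading byte 0xE0 = 11100000 → 3-byte char #8 = E0 B8 B8.
Offset 25: leading byte 0xC8 = 11001000 → 2-byte char #9 = C8 90.
Leading byte 0xC8 = 11001000 matches 110xxxxx → 2-byte sequence.
Byte 1: 0xC8 = 11001000, payload 01000 (5 bits).
Byte 2: 0x90 = 10010000 (10xxxxxx ✓), payload 010000.
Concatenate: 01000010000 = 0x210 (11 bits → U+0210).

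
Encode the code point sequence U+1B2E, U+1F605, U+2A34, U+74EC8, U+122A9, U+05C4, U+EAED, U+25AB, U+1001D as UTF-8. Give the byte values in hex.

U+1B2E: 3-byte form → E1 AC AE.
U+1F605: 4-byte form → F0 9F 98 85.
U+2A34: 3-byte form → E2 A8 B4.
U+74EC8: 4-byte form → F1 B4 BB 88.
U+122A9: 4-byte form → F0 92 8A A9.
U+05C4: 2-byte form → D7 84.
U+EAED: 3-byte form → EE AB AD.
U+25AB: 3-byte form → E2 96 AB.
U+1001D: 4-byte form → F0 90 80 9D.
Concatenated (30 bytes): E1 AC AE F0 9F 98 85 E2 A8 B4 F1 B4 BB 88 F0 92 8A A9 D7 84 EE AB AD E2 96 AB F0 90 80 9D.

E1 AC AE F0 9F 98 85 E2 A8 B4 F1 B4 BB 88 F0 92 8A A9 D7 84 EE AB AD E2 96 AB F0 90 80 9D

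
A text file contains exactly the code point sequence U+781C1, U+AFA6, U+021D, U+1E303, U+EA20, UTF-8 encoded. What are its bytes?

F1 B8 87 81 EA BE A6 C8 9D F0 9E 8C 83 EE A8 A0

U+781C1: 4-byte form → F1 B8 87 81.
U+AFA6: 3-byte form → EA BE A6.
U+021D: 2-byte form → C8 9D.
U+1E303: 4-byte form → F0 9E 8C 83.
U+EA20: 3-byte form → EE A8 A0.
Concatenated (16 bytes): F1 B8 87 81 EA BE A6 C8 9D F0 9E 8C 83 EE A8 A0.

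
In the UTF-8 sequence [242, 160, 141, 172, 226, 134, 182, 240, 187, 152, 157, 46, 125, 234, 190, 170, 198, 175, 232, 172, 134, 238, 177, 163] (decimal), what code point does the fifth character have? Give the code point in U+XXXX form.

Offset 0: leading byte 0xF2 = 11110010 → 4-byte char #1 = F2 A0 8D AC.
Offset 4: leading byte 0xE2 = 11100010 → 3-byte char #2 = E2 86 B6.
Offset 7: leading byte 0xF0 = 11110000 → 4-byte char #3 = F0 BB 98 9D.
Offset 11: leading byte 0x2E = 00101110 → 1-byte char #4 = 2E.
Offset 12: leading byte 0x7D = 01111101 → 1-byte char #5 = 7D.
Leading byte 0x7D = 01111101 matches 0xxxxxxx → 1-byte sequence.
Byte 1: 0x7D = 01111101, payload 1111101 (7 bits).
Concatenate: 1111101 = 0x7D (7 bits → U+007D).

U+007D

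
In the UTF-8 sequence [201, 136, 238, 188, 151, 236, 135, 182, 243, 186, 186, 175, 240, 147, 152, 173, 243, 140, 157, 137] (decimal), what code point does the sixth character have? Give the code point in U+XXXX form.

U+CC749

Offset 0: leading byte 0xC9 = 11001001 → 2-byte char #1 = C9 88.
Offset 2: leading byte 0xEE = 11101110 → 3-byte char #2 = EE BC 97.
Offset 5: leading byte 0xEC = 11101100 → 3-byte char #3 = EC 87 B6.
Offset 8: leading byte 0xF3 = 11110011 → 4-byte char #4 = F3 BA BA AF.
Offset 12: leading byte 0xF0 = 11110000 → 4-byte char #5 = F0 93 98 AD.
Offset 16: leading byte 0xF3 = 11110011 → 4-byte char #6 = F3 8C 9D 89.
Leading byte 0xF3 = 11110011 matches 11110xxx → 4-byte sequence.
Byte 1: 0xF3 = 11110011, payload 011 (3 bits).
Byte 2: 0x8C = 10001100 (10xxxxxx ✓), payload 001100.
Byte 3: 0x9D = 10011101 (10xxxxxx ✓), payload 011101.
Byte 4: 0x89 = 10001001 (10xxxxxx ✓), payload 001001.
Concatenate: 011001100011101001001 = 0xCC749 (21 bits → U+CC749).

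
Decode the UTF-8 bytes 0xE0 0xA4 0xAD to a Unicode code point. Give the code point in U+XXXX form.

U+092D

Leading byte 0xE0 = 11100000 matches 1110xxxx → 3-byte sequence.
Byte 1: 0xE0 = 11100000, payload 0000 (4 bits).
Byte 2: 0xA4 = 10100100 (10xxxxxx ✓), payload 100100.
Byte 3: 0xAD = 10101101 (10xxxxxx ✓), payload 101101.
Concatenate: 0000100100101101 = 0x92D (16 bits → U+092D).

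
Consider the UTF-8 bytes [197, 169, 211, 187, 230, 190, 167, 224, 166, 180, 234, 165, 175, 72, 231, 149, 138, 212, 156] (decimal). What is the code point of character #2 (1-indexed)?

U+04FB

Offset 0: leading byte 0xC5 = 11000101 → 2-byte char #1 = C5 A9.
Offset 2: leading byte 0xD3 = 11010011 → 2-byte char #2 = D3 BB.
Leading byte 0xD3 = 11010011 matches 110xxxxx → 2-byte sequence.
Byte 1: 0xD3 = 11010011, payload 10011 (5 bits).
Byte 2: 0xBB = 10111011 (10xxxxxx ✓), payload 111011.
Concatenate: 10011111011 = 0x4FB (11 bits → U+04FB).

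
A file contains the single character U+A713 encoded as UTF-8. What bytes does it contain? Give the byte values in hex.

EA 9C 93

U+A713 = 0xA713 = 42771 decimal. In range U+0800–U+FFFF → 3-byte form: 1110xxxx 10xxxxxx 10xxxxxx.
Binary (16 bits): 1010011100010011.
Split 4+6+6: 1010 | 011100 | 010011.
Byte 1: 11101010 = 0xEA.
Byte 2: 10011100 = 0x9C.
Byte 3: 10010011 = 0x93.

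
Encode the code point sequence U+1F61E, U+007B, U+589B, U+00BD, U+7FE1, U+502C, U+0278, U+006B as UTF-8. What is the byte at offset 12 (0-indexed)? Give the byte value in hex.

U+1F61E → 4-byte form F0 9F 98 9E at offsets 0–3.
U+007B → 1-byte form 7B at offsets 4–4.
U+589B → 3-byte form E5 A2 9B at offsets 5–7.
U+00BD → 2-byte form C2 BD at offsets 8–9.
U+7FE1 → 3-byte form E7 BF A1 at offsets 10–12.
Offset 12 falls in char 5's range; it's byte 3 of E7 BF A1 = 0xA1.

0xA1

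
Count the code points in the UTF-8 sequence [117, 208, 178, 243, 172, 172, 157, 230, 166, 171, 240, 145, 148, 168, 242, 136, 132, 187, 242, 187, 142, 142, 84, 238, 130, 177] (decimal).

Byte at offset 0: 0x75 = 01110101 → 1-byte char (#1). Advance 1.
Byte at offset 1: 0xD0 = 11010000 → 2-byte char (#2). Advance 2.
Byte at offset 3: 0xF3 = 11110011 → 4-byte char (#3). Advance 4.
Byte at offset 7: 0xE6 = 11100110 → 3-byte char (#4). Advance 3.
Byte at offset 10: 0xF0 = 11110000 → 4-byte char (#5). Advance 4.
Byte at offset 14: 0xF2 = 11110010 → 4-byte char (#6). Advance 4.
Byte at offset 18: 0xF2 = 11110010 → 4-byte char (#7). Advance 4.
Byte at offset 22: 0x54 = 01010100 → 1-byte char (#8). Advance 1.
Byte at offset 23: 0xEE = 11101110 → 3-byte char (#9). Advance 3.
Reached end at offset 26 after 9 code points.

9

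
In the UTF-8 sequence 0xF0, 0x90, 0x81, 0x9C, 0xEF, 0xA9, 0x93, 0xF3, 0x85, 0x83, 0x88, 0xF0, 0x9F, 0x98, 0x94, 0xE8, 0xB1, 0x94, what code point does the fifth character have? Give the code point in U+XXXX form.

Offset 0: leading byte 0xF0 = 11110000 → 4-byte char #1 = F0 90 81 9C.
Offset 4: leading byte 0xEF = 11101111 → 3-byte char #2 = EF A9 93.
Offset 7: leading byte 0xF3 = 11110011 → 4-byte char #3 = F3 85 83 88.
Offset 11: leading byte 0xF0 = 11110000 → 4-byte char #4 = F0 9F 98 94.
Offset 15: leading byte 0xE8 = 11101000 → 3-byte char #5 = E8 B1 94.
Leading byte 0xE8 = 11101000 matches 1110xxxx → 3-byte sequence.
Byte 1: 0xE8 = 11101000, payload 1000 (4 bits).
Byte 2: 0xB1 = 10110001 (10xxxxxx ✓), payload 110001.
Byte 3: 0x94 = 10010100 (10xxxxxx ✓), payload 010100.
Concatenate: 1000110001010100 = 0x8C54 (16 bits → U+8C54).

U+8C54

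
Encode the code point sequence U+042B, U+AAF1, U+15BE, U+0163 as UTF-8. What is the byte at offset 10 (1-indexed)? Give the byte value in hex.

0xA3

1-indexed offset 10 is 0-indexed offset 9.
U+042B → 2-byte form D0 AB at offsets 0–1.
U+AAF1 → 3-byte form EA AB B1 at offsets 2–4.
U+15BE → 3-byte form E1 96 BE at offsets 5–7.
U+0163 → 2-byte form C5 A3 at offsets 8–9.
Offset 9 falls in char 4's range; it's byte 2 of C5 A3 = 0xA3.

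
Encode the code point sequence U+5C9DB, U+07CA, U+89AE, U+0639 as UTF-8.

F1 9C A7 9B DF 8A E8 A6 AE D8 B9

U+5C9DB: 4-byte form → F1 9C A7 9B.
U+07CA: 2-byte form → DF 8A.
U+89AE: 3-byte form → E8 A6 AE.
U+0639: 2-byte form → D8 B9.
Concatenated (11 bytes): F1 9C A7 9B DF 8A E8 A6 AE D8 B9.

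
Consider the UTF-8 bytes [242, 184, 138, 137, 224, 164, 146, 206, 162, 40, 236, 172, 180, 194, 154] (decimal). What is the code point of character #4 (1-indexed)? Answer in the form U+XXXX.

Offset 0: leading byte 0xF2 = 11110010 → 4-byte char #1 = F2 B8 8A 89.
Offset 4: leading byte 0xE0 = 11100000 → 3-byte char #2 = E0 A4 92.
Offset 7: leading byte 0xCE = 11001110 → 2-byte char #3 = CE A2.
Offset 9: leading byte 0x28 = 00101000 → 1-byte char #4 = 28.
Leading byte 0x28 = 00101000 matches 0xxxxxxx → 1-byte sequence.
Byte 1: 0x28 = 00101000, payload 0101000 (7 bits).
Concatenate: 0101000 = 0x28 (7 bits → U+0028).

U+0028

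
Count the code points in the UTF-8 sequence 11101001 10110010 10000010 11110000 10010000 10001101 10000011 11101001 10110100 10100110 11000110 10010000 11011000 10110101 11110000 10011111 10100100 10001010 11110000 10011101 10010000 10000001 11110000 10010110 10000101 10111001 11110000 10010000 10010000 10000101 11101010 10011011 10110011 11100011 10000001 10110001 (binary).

Byte at offset 0: 0xE9 = 11101001 → 3-byte char (#1). Advance 3.
Byte at offset 3: 0xF0 = 11110000 → 4-byte char (#2). Advance 4.
Byte at offset 7: 0xE9 = 11101001 → 3-byte char (#3). Advance 3.
Byte at offset 10: 0xC6 = 11000110 → 2-byte char (#4). Advance 2.
Byte at offset 12: 0xD8 = 11011000 → 2-byte char (#5). Advance 2.
Byte at offset 14: 0xF0 = 11110000 → 4-byte char (#6). Advance 4.
Byte at offset 18: 0xF0 = 11110000 → 4-byte char (#7). Advance 4.
Byte at offset 22: 0xF0 = 11110000 → 4-byte char (#8). Advance 4.
Byte at offset 26: 0xF0 = 11110000 → 4-byte char (#9). Advance 4.
Byte at offset 30: 0xEA = 11101010 → 3-byte char (#10). Advance 3.
Byte at offset 33: 0xE3 = 11100011 → 3-byte char (#11). Advance 3.
Reached end at offset 36 after 11 code points.

11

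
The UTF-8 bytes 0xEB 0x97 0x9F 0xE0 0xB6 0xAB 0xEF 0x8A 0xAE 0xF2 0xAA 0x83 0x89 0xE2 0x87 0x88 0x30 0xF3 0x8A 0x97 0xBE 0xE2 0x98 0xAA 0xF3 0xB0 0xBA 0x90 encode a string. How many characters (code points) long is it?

Byte at offset 0: 0xEB = 11101011 → 3-byte char (#1). Advance 3.
Byte at offset 3: 0xE0 = 11100000 → 3-byte char (#2). Advance 3.
Byte at offset 6: 0xEF = 11101111 → 3-byte char (#3). Advance 3.
Byte at offset 9: 0xF2 = 11110010 → 4-byte char (#4). Advance 4.
Byte at offset 13: 0xE2 = 11100010 → 3-byte char (#5). Advance 3.
Byte at offset 16: 0x30 = 00110000 → 1-byte char (#6). Advance 1.
Byte at offset 17: 0xF3 = 11110011 → 4-byte char (#7). Advance 4.
Byte at offset 21: 0xE2 = 11100010 → 3-byte char (#8). Advance 3.
Byte at offset 24: 0xF3 = 11110011 → 4-byte char (#9). Advance 4.
Reached end at offset 28 after 9 code points.

9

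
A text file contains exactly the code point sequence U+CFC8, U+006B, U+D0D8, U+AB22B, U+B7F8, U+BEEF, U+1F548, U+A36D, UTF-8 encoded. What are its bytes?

EC BF 88 6B ED 83 98 F2 AB 88 AB EB 9F B8 EB BB AF F0 9F 95 88 EA 8D AD

U+CFC8: 3-byte form → EC BF 88.
U+006B: 1-byte form → 6B.
U+D0D8: 3-byte form → ED 83 98.
U+AB22B: 4-byte form → F2 AB 88 AB.
U+B7F8: 3-byte form → EB 9F B8.
U+BEEF: 3-byte form → EB BB AF.
U+1F548: 4-byte form → F0 9F 95 88.
U+A36D: 3-byte form → EA 8D AD.
Concatenated (24 bytes): EC BF 88 6B ED 83 98 F2 AB 88 AB EB 9F B8 EB BB AF F0 9F 95 88 EA 8D AD.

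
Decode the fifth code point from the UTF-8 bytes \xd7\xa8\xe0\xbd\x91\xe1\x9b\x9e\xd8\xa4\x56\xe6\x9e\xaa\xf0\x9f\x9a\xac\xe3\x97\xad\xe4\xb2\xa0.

U+0056

Offset 0: leading byte 0xD7 = 11010111 → 2-byte char #1 = D7 A8.
Offset 2: leading byte 0xE0 = 11100000 → 3-byte char #2 = E0 BD 91.
Offset 5: leading byte 0xE1 = 11100001 → 3-byte char #3 = E1 9B 9E.
Offset 8: leading byte 0xD8 = 11011000 → 2-byte char #4 = D8 A4.
Offset 10: leading byte 0x56 = 01010110 → 1-byte char #5 = 56.
Leading byte 0x56 = 01010110 matches 0xxxxxxx → 1-byte sequence.
Byte 1: 0x56 = 01010110, payload 1010110 (7 bits).
Concatenate: 1010110 = 0x56 (7 bits → U+0056).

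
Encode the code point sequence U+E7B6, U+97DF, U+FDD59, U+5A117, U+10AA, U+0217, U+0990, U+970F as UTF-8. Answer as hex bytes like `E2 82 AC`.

U+E7B6: 3-byte form → EE 9E B6.
U+97DF: 3-byte form → E9 9F 9F.
U+FDD59: 4-byte form → F3 BD B5 99.
U+5A117: 4-byte form → F1 9A 84 97.
U+10AA: 3-byte form → E1 82 AA.
U+0217: 2-byte form → C8 97.
U+0990: 3-byte form → E0 A6 90.
U+970F: 3-byte form → E9 9C 8F.
Concatenated (25 bytes): EE 9E B6 E9 9F 9F F3 BD B5 99 F1 9A 84 97 E1 82 AA C8 97 E0 A6 90 E9 9C 8F.

EE 9E B6 E9 9F 9F F3 BD B5 99 F1 9A 84 97 E1 82 AA C8 97 E0 A6 90 E9 9C 8F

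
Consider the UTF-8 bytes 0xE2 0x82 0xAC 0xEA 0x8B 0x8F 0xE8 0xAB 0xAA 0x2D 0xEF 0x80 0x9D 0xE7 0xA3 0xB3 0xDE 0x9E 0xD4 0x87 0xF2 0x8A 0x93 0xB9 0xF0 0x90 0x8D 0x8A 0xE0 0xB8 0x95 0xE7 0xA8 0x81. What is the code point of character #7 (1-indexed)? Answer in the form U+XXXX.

Offset 0: leading byte 0xE2 = 11100010 → 3-byte char #1 = E2 82 AC.
Offset 3: leading byte 0xEA = 11101010 → 3-byte char #2 = EA 8B 8F.
Offset 6: leading byte 0xE8 = 11101000 → 3-byte char #3 = E8 AB AA.
Offset 9: leading byte 0x2D = 00101101 → 1-byte char #4 = 2D.
Offset 10: leading byte 0xEF = 11101111 → 3-byte char #5 = EF 80 9D.
Offset 13: leading byte 0xE7 = 11100111 → 3-byte char #6 = E7 A3 B3.
Offset 16: leading byte 0xDE = 11011110 → 2-byte char #7 = DE 9E.
Leading byte 0xDE = 11011110 matches 110xxxxx → 2-byte sequence.
Byte 1: 0xDE = 11011110, payload 11110 (5 bits).
Byte 2: 0x9E = 10011110 (10xxxxxx ✓), payload 011110.
Concatenate: 11110011110 = 0x79E (11 bits → U+079E).

U+079E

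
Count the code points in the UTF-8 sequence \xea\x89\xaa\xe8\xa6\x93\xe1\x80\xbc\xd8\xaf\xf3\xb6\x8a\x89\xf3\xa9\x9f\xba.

6

Byte at offset 0: 0xEA = 11101010 → 3-byte char (#1). Advance 3.
Byte at offset 3: 0xE8 = 11101000 → 3-byte char (#2). Advance 3.
Byte at offset 6: 0xE1 = 11100001 → 3-byte char (#3). Advance 3.
Byte at offset 9: 0xD8 = 11011000 → 2-byte char (#4). Advance 2.
Byte at offset 11: 0xF3 = 11110011 → 4-byte char (#5). Advance 4.
Byte at offset 15: 0xF3 = 11110011 → 4-byte char (#6). Advance 4.
Reached end at offset 19 after 6 code points.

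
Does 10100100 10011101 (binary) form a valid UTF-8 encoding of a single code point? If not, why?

invalid (continuation byte with no leading byte)

Byte 0xA4 = 10100100 has the form 10xxxxxx — a continuation byte — but there is no preceding leading byte.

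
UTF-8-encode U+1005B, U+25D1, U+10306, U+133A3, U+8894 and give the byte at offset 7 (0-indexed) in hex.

U+1005B → 4-byte form F0 90 81 9B at offsets 0–3.
U+25D1 → 3-byte form E2 97 91 at offsets 4–6.
U+10306 → 4-byte form F0 90 8C 86 at offsets 7–10.
Offset 7 falls in char 3's range; it's byte 1 of F0 90 8C 86 = 0xF0.

0xF0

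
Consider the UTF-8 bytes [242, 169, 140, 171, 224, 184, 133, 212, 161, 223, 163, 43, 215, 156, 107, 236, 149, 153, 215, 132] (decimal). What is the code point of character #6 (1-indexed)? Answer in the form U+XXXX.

U+05DC

Offset 0: leading byte 0xF2 = 11110010 → 4-byte char #1 = F2 A9 8C AB.
Offset 4: leading byte 0xE0 = 11100000 → 3-byte char #2 = E0 B8 85.
Offset 7: leading byte 0xD4 = 11010100 → 2-byte char #3 = D4 A1.
Offset 9: leading byte 0xDF = 11011111 → 2-byte char #4 = DF A3.
Offset 11: leading byte 0x2B = 00101011 → 1-byte char #5 = 2B.
Offset 12: leading byte 0xD7 = 11010111 → 2-byte char #6 = D7 9C.
Leading byte 0xD7 = 11010111 matches 110xxxxx → 2-byte sequence.
Byte 1: 0xD7 = 11010111, payload 10111 (5 bits).
Byte 2: 0x9C = 10011100 (10xxxxxx ✓), payload 011100.
Concatenate: 10111011100 = 0x5DC (11 bits → U+05DC).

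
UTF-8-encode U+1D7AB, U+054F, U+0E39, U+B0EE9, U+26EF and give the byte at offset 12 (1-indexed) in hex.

0xBB

1-indexed offset 12 is 0-indexed offset 11.
U+1D7AB → 4-byte form F0 9D 9E AB at offsets 0–3.
U+054F → 2-byte form D5 8F at offsets 4–5.
U+0E39 → 3-byte form E0 B8 B9 at offsets 6–8.
U+B0EE9 → 4-byte form F2 B0 BB A9 at offsets 9–12.
Offset 11 falls in char 4's range; it's byte 3 of F2 B0 BB A9 = 0xBB.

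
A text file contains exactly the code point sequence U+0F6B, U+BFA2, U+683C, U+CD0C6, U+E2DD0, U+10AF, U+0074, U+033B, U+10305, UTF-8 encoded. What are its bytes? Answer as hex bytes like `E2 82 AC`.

E0 BD AB EB BE A2 E6 A0 BC F3 8D 83 86 F3 A2 B7 90 E1 82 AF 74 CC BB F0 90 8C 85

U+0F6B: 3-byte form → E0 BD AB.
U+BFA2: 3-byte form → EB BE A2.
U+683C: 3-byte form → E6 A0 BC.
U+CD0C6: 4-byte form → F3 8D 83 86.
U+E2DD0: 4-byte form → F3 A2 B7 90.
U+10AF: 3-byte form → E1 82 AF.
U+0074: 1-byte form → 74.
U+033B: 2-byte form → CC BB.
U+10305: 4-byte form → F0 90 8C 85.
Concatenated (27 bytes): E0 BD AB EB BE A2 E6 A0 BC F3 8D 83 86 F3 A2 B7 90 E1 82 AF 74 CC BB F0 90 8C 85.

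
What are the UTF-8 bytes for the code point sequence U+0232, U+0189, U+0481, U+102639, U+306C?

C8 B2 C6 89 D2 81 F4 82 98 B9 E3 81 AC

U+0232: 2-byte form → C8 B2.
U+0189: 2-byte form → C6 89.
U+0481: 2-byte form → D2 81.
U+102639: 4-byte form → F4 82 98 B9.
U+306C: 3-byte form → E3 81 AC.
Concatenated (13 bytes): C8 B2 C6 89 D2 81 F4 82 98 B9 E3 81 AC.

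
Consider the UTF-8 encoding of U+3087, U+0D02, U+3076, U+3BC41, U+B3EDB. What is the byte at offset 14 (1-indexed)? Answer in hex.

1-indexed offset 14 is 0-indexed offset 13.
U+3087 → 3-byte form E3 82 87 at offsets 0–2.
U+0D02 → 3-byte form E0 B4 82 at offsets 3–5.
U+3076 → 3-byte form E3 81 B6 at offsets 6–8.
U+3BC41 → 4-byte form F0 BB B1 81 at offsets 9–12.
U+B3EDB → 4-byte form F2 B3 BB 9B at offsets 13–16.
Offset 13 falls in char 5's range; it's byte 1 of F2 B3 BB 9B = 0xF2.

0xF2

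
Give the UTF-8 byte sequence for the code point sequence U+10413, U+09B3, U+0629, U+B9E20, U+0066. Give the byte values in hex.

F0 90 90 93 E0 A6 B3 D8 A9 F2 B9 B8 A0 66

U+10413: 4-byte form → F0 90 90 93.
U+09B3: 3-byte form → E0 A6 B3.
U+0629: 2-byte form → D8 A9.
U+B9E20: 4-byte form → F2 B9 B8 A0.
U+0066: 1-byte form → 66.
Concatenated (14 bytes): F0 90 90 93 E0 A6 B3 D8 A9 F2 B9 B8 A0 66.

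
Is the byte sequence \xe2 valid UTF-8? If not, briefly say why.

invalid (sequence truncated)

Leading byte 0xE2 = 11100010 → 3-byte form, but only 1 byte is present.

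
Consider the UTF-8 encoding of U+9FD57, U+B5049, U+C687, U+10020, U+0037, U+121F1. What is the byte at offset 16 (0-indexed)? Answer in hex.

U+9FD57 → 4-byte form F2 9F B5 97 at offsets 0–3.
U+B5049 → 4-byte form F2 B5 81 89 at offsets 4–7.
U+C687 → 3-byte form EC 9A 87 at offsets 8–10.
U+10020 → 4-byte form F0 90 80 A0 at offsets 11–14.
U+0037 → 1-byte form 37 at offsets 15–15.
U+121F1 → 4-byte form F0 92 87 B1 at offsets 16–19.
Offset 16 falls in char 6's range; it's byte 1 of F0 92 87 B1 = 0xF0.

0xF0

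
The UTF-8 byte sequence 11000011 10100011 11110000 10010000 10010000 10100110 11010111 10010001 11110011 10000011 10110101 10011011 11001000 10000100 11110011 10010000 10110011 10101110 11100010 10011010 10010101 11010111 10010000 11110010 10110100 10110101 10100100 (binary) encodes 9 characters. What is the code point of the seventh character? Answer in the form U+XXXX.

Offset 0: leading byte 0xC3 = 11000011 → 2-byte char #1 = C3 A3.
Offset 2: leading byte 0xF0 = 11110000 → 4-byte char #2 = F0 90 90 A6.
Offset 6: leading byte 0xD7 = 11010111 → 2-byte char #3 = D7 91.
Offset 8: leading byte 0xF3 = 11110011 → 4-byte char #4 = F3 83 B5 9B.
Offset 12: leading byte 0xC8 = 11001000 → 2-byte char #5 = C8 84.
Offset 14: leading byte 0xF3 = 11110011 → 4-byte char #6 = F3 90 B3 AE.
Offset 18: leading byte 0xE2 = 11100010 → 3-byte char #7 = E2 9A 95.
Leading byte 0xE2 = 11100010 matches 1110xxxx → 3-byte sequence.
Byte 1: 0xE2 = 11100010, payload 0010 (4 bits).
Byte 2: 0x9A = 10011010 (10xxxxxx ✓), payload 011010.
Byte 3: 0x95 = 10010101 (10xxxxxx ✓), payload 010101.
Concatenate: 0010011010010101 = 0x2695 (16 bits → U+2695).

U+2695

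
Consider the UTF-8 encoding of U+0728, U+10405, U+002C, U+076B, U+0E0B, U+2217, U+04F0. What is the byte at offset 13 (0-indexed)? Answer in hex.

U+0728 → 2-byte form DC A8 at offsets 0–1.
U+10405 → 4-byte form F0 90 90 85 at offsets 2–5.
U+002C → 1-byte form 2C at offsets 6–6.
U+076B → 2-byte form DD AB at offsets 7–8.
U+0E0B → 3-byte form E0 B8 8B at offsets 9–11.
U+2217 → 3-byte form E2 88 97 at offsets 12–14.
Offset 13 falls in char 6's range; it's byte 2 of E2 88 97 = 0x88.

0x88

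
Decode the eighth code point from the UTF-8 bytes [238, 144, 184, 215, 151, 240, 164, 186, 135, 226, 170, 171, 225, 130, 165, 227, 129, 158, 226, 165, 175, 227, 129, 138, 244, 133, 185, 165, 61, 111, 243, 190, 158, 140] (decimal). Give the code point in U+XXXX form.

U+304A

Offset 0: leading byte 0xEE = 11101110 → 3-byte char #1 = EE 90 B8.
Offset 3: leading byte 0xD7 = 11010111 → 2-byte char #2 = D7 97.
Offset 5: leading byte 0xF0 = 11110000 → 4-byte char #3 = F0 A4 BA 87.
Offset 9: leading byte 0xE2 = 11100010 → 3-byte char #4 = E2 AA AB.
Offset 12: leading byte 0xE1 = 11100001 → 3-byte char #5 = E1 82 A5.
Offset 15: leading byte 0xE3 = 11100011 → 3-byte char #6 = E3 81 9E.
Offset 18: leading byte 0xE2 = 11100010 → 3-byte char #7 = E2 A5 AF.
Offset 21: leading byte 0xE3 = 11100011 → 3-byte char #8 = E3 81 8A.
Leading byte 0xE3 = 11100011 matches 1110xxxx → 3-byte sequence.
Byte 1: 0xE3 = 11100011, payload 0011 (4 bits).
Byte 2: 0x81 = 10000001 (10xxxxxx ✓), payload 000001.
Byte 3: 0x8A = 10001010 (10xxxxxx ✓), payload 001010.
Concatenate: 0011000001001010 = 0x304A (16 bits → U+304A).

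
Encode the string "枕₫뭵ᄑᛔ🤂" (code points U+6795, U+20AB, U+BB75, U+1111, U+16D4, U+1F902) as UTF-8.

E6 9E 95 E2 82 AB EB AD B5 E1 84 91 E1 9B 94 F0 9F A4 82

U+6795: 3-byte form → E6 9E 95.
U+20AB: 3-byte form → E2 82 AB.
U+BB75: 3-byte form → EB AD B5.
U+1111: 3-byte form → E1 84 91.
U+16D4: 3-byte form → E1 9B 94.
U+1F902: 4-byte form → F0 9F A4 82.
Concatenated (19 bytes): E6 9E 95 E2 82 AB EB AD B5 E1 84 91 E1 9B 94 F0 9F A4 82.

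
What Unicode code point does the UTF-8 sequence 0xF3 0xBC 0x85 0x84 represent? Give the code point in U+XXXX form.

U+FC144

Leading byte 0xF3 = 11110011 matches 11110xxx → 4-byte sequence.
Byte 1: 0xF3 = 11110011, payload 011 (3 bits).
Byte 2: 0xBC = 10111100 (10xxxxxx ✓), payload 111100.
Byte 3: 0x85 = 10000101 (10xxxxxx ✓), payload 000101.
Byte 4: 0x84 = 10000100 (10xxxxxx ✓), payload 000100.
Concatenate: 011111100000101000100 = 0xFC144 (21 bits → U+FC144).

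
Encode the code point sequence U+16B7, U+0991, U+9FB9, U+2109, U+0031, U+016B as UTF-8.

E1 9A B7 E0 A6 91 E9 BE B9 E2 84 89 31 C5 AB

U+16B7: 3-byte form → E1 9A B7.
U+0991: 3-byte form → E0 A6 91.
U+9FB9: 3-byte form → E9 BE B9.
U+2109: 3-byte form → E2 84 89.
U+0031: 1-byte form → 31.
U+016B: 2-byte form → C5 AB.
Concatenated (15 bytes): E1 9A B7 E0 A6 91 E9 BE B9 E2 84 89 31 C5 AB.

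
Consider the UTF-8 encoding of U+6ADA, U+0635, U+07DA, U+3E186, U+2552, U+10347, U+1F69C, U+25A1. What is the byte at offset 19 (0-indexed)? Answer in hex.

U+6ADA → 3-byte form E6 AB 9A at offsets 0–2.
U+0635 → 2-byte form D8 B5 at offsets 3–4.
U+07DA → 2-byte form DF 9A at offsets 5–6.
U+3E186 → 4-byte form F0 BE 86 86 at offsets 7–10.
U+2552 → 3-byte form E2 95 92 at offsets 11–13.
U+10347 → 4-byte form F0 90 8D 87 at offsets 14–17.
U+1F69C → 4-byte form F0 9F 9A 9C at offsets 18–21.
Offset 19 falls in char 7's range; it's byte 2 of F0 9F 9A 9C = 0x9F.

0x9F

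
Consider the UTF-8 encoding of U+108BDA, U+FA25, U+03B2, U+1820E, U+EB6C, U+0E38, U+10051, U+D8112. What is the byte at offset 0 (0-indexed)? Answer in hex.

0xF4

U+108BDA → 4-byte form F4 88 AF 9A at offsets 0–3.
Offset 0 falls in char 1's range; it's byte 1 of F4 88 AF 9A = 0xF4.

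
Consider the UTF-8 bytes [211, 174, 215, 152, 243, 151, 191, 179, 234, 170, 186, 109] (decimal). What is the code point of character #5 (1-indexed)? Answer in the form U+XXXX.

U+006D

Offset 0: leading byte 0xD3 = 11010011 → 2-byte char #1 = D3 AE.
Offset 2: leading byte 0xD7 = 11010111 → 2-byte char #2 = D7 98.
Offset 4: leading byte 0xF3 = 11110011 → 4-byte char #3 = F3 97 BF B3.
Offset 8: leading byte 0xEA = 11101010 → 3-byte char #4 = EA AA BA.
Offset 11: leading byte 0x6D = 01101101 → 1-byte char #5 = 6D.
Leading byte 0x6D = 01101101 matches 0xxxxxxx → 1-byte sequence.
Byte 1: 0x6D = 01101101, payload 1101101 (7 bits).
Concatenate: 1101101 = 0x6D (7 bits → U+006D).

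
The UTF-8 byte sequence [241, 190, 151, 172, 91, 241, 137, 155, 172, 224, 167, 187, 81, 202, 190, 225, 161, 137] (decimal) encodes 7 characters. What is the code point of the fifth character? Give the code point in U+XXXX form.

U+0051

Offset 0: leading byte 0xF1 = 11110001 → 4-byte char #1 = F1 BE 97 AC.
Offset 4: leading byte 0x5B = 01011011 → 1-byte char #2 = 5B.
Offset 5: leading byte 0xF1 = 11110001 → 4-byte char #3 = F1 89 9B AC.
Offset 9: leading byte 0xE0 = 11100000 → 3-byte char #4 = E0 A7 BB.
Offset 12: leading byte 0x51 = 01010001 → 1-byte char #5 = 51.
Leading byte 0x51 = 01010001 matches 0xxxxxxx → 1-byte sequence.
Byte 1: 0x51 = 01010001, payload 1010001 (7 bits).
Concatenate: 1010001 = 0x51 (7 bits → U+0051).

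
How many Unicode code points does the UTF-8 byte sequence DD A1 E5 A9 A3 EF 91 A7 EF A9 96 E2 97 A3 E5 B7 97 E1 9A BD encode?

7

Byte at offset 0: 0xDD = 11011101 → 2-byte char (#1). Advance 2.
Byte at offset 2: 0xE5 = 11100101 → 3-byte char (#2). Advance 3.
Byte at offset 5: 0xEF = 11101111 → 3-byte char (#3). Advance 3.
Byte at offset 8: 0xEF = 11101111 → 3-byte char (#4). Advance 3.
Byte at offset 11: 0xE2 = 11100010 → 3-byte char (#5). Advance 3.
Byte at offset 14: 0xE5 = 11100101 → 3-byte char (#6). Advance 3.
Byte at offset 17: 0xE1 = 11100001 → 3-byte char (#7). Advance 3.
Reached end at offset 20 after 7 code points.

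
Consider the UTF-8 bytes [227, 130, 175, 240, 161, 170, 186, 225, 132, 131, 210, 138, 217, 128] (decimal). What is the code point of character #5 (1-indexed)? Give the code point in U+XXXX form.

U+0640

Offset 0: leading byte 0xE3 = 11100011 → 3-byte char #1 = E3 82 AF.
Offset 3: leading byte 0xF0 = 11110000 → 4-byte char #2 = F0 A1 AA BA.
Offset 7: leading byte 0xE1 = 11100001 → 3-byte char #3 = E1 84 83.
Offset 10: leading byte 0xD2 = 11010010 → 2-byte char #4 = D2 8A.
Offset 12: leading byte 0xD9 = 11011001 → 2-byte char #5 = D9 80.
Leading byte 0xD9 = 11011001 matches 110xxxxx → 2-byte sequence.
Byte 1: 0xD9 = 11011001, payload 11001 (5 bits).
Byte 2: 0x80 = 10000000 (10xxxxxx ✓), payload 000000.
Concatenate: 11001000000 = 0x640 (11 bits → U+0640).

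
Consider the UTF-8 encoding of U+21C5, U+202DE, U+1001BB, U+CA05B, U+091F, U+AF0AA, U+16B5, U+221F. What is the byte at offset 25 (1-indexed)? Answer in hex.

0xB5

1-indexed offset 25 is 0-indexed offset 24.
U+21C5 → 3-byte form E2 87 85 at offsets 0–2.
U+202DE → 4-byte form F0 A0 8B 9E at offsets 3–6.
U+1001BB → 4-byte form F4 80 86 BB at offsets 7–10.
U+CA05B → 4-byte form F3 8A 81 9B at offsets 11–14.
U+091F → 3-byte form E0 A4 9F at offsets 15–17.
U+AF0AA → 4-byte form F2 AF 82 AA at offsets 18–21.
U+16B5 → 3-byte form E1 9A B5 at offsets 22–24.
Offset 24 falls in char 7's range; it's byte 3 of E1 9A B5 = 0xB5.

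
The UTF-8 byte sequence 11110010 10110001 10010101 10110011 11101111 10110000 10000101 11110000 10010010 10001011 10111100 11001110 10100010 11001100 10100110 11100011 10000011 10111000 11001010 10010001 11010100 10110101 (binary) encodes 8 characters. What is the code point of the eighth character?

Offset 0: leading byte 0xF2 = 11110010 → 4-byte char #1 = F2 B1 95 B3.
Offset 4: leading byte 0xEF = 11101111 → 3-byte char #2 = EF B0 85.
Offset 7: leading byte 0xF0 = 11110000 → 4-byte char #3 = F0 92 8B BC.
Offset 11: leading byte 0xCE = 11001110 → 2-byte char #4 = CE A2.
Offset 13: leading byte 0xCC = 11001100 → 2-byte char #5 = CC A6.
Offset 15: leading byte 0xE3 = 11100011 → 3-byte char #6 = E3 83 B8.
Offset 18: leading byte 0xCA = 11001010 → 2-byte char #7 = CA 91.
Offset 20: leading byte 0xD4 = 11010100 → 2-byte char #8 = D4 B5.
Leading byte 0xD4 = 11010100 matches 110xxxxx → 2-byte sequence.
Byte 1: 0xD4 = 11010100, payload 10100 (5 bits).
Byte 2: 0xB5 = 10110101 (10xxxxxx ✓), payload 110101.
Concatenate: 10100110101 = 0x535 (11 bits → U+0535).

U+0535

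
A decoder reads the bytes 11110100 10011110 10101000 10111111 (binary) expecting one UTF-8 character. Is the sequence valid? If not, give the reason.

Leading byte 0xF4 = 11110100 → 4-byte form.
Payload = 0x11EA3F, which exceeds U+10FFFF, the maximum Unicode code point. (Leading bytes F5–FF, or F4 followed by ≥ 0x90, are invalid.)

invalid (encodes a value above U+10FFFF)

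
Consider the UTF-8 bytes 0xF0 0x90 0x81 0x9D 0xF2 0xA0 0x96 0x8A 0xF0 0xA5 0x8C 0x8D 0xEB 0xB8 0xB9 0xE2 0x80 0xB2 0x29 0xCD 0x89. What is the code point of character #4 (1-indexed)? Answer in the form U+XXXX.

Offset 0: leading byte 0xF0 = 11110000 → 4-byte char #1 = F0 90 81 9D.
Offset 4: leading byte 0xF2 = 11110010 → 4-byte char #2 = F2 A0 96 8A.
Offset 8: leading byte 0xF0 = 11110000 → 4-byte char #3 = F0 A5 8C 8D.
Offset 12: leading byte 0xEB = 11101011 → 3-byte char #4 = EB B8 B9.
Leading byte 0xEB = 11101011 matches 1110xxxx → 3-byte sequence.
Byte 1: 0xEB = 11101011, payload 1011 (4 bits).
Byte 2: 0xB8 = 10111000 (10xxxxxx ✓), payload 111000.
Byte 3: 0xB9 = 10111001 (10xxxxxx ✓), payload 111001.
Concatenate: 1011111000111001 = 0xBE39 (16 bits → U+BE39).

U+BE39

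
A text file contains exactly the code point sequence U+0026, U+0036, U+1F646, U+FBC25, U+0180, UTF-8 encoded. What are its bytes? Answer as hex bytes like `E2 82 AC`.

26 36 F0 9F 99 86 F3 BB B0 A5 C6 80

U+0026: 1-byte form → 26.
U+0036: 1-byte form → 36.
U+1F646: 4-byte form → F0 9F 99 86.
U+FBC25: 4-byte form → F3 BB B0 A5.
U+0180: 2-byte form → C6 80.
Concatenated (12 bytes): 26 36 F0 9F 99 86 F3 BB B0 A5 C6 80.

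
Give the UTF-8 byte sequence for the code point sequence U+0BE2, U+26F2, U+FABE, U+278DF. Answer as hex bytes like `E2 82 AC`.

E0 AF A2 E2 9B B2 EF AA BE F0 A7 A3 9F

U+0BE2: 3-byte form → E0 AF A2.
U+26F2: 3-byte form → E2 9B B2.
U+FABE: 3-byte form → EF AA BE.
U+278DF: 4-byte form → F0 A7 A3 9F.
Concatenated (13 bytes): E0 AF A2 E2 9B B2 EF AA BE F0 A7 A3 9F.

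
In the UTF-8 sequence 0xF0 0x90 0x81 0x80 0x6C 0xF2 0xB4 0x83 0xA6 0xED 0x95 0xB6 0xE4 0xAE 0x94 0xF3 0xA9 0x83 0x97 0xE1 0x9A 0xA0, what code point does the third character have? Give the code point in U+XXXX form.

U+B40E6

Offset 0: leading byte 0xF0 = 11110000 → 4-byte char #1 = F0 90 81 80.
Offset 4: leading byte 0x6C = 01101100 → 1-byte char #2 = 6C.
Offset 5: leading byte 0xF2 = 11110010 → 4-byte char #3 = F2 B4 83 A6.
Leading byte 0xF2 = 11110010 matches 11110xxx → 4-byte sequence.
Byte 1: 0xF2 = 11110010, payload 010 (3 bits).
Byte 2: 0xB4 = 10110100 (10xxxxxx ✓), payload 110100.
Byte 3: 0x83 = 10000011 (10xxxxxx ✓), payload 000011.
Byte 4: 0xA6 = 10100110 (10xxxxxx ✓), payload 100110.
Concatenate: 010110100000011100110 = 0xB40E6 (21 bits → U+B40E6).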